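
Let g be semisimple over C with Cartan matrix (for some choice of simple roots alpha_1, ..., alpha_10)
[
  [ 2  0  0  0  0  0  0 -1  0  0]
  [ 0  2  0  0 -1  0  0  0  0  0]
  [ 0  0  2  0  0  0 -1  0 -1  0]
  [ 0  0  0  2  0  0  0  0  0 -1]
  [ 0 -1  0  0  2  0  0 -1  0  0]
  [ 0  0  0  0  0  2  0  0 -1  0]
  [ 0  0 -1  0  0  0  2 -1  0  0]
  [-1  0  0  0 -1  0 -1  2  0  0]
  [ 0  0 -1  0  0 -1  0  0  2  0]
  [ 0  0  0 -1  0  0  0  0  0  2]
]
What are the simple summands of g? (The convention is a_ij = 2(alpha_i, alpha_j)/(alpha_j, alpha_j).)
The diagram associated to this matrix has two connected components: the simple roots {alpha_4, alpha_10} form a chain of 2 nodes with single edges (A_2), and {alpha_1, alpha_2, alpha_3, alpha_5, alpha_6, alpha_7, alpha_8, alpha_9} form a chain of 7 nodes with one extra node attached to the third node from one end (E_8). A semisimple Lie algebra decomposes uniquely as the direct sum of simple ideals, one per connected component of its Dynkin diagram, so g ≅ A_2 ⊕ E_8 (dimension 8 + 248 = 256).

A_2 (sl(3)) + E_8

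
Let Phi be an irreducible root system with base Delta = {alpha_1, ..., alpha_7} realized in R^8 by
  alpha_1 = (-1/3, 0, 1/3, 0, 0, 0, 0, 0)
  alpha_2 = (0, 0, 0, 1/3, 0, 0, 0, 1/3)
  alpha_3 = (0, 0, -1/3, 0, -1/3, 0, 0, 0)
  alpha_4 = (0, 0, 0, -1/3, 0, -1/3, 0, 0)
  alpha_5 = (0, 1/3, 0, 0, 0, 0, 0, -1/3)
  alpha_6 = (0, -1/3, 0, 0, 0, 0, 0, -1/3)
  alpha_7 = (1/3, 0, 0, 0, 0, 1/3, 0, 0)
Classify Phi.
Compute the Cartan integers a_ij = 2(alpha_i, alpha_j)/(alpha_j, alpha_j); the resulting 7x7 Cartan matrix is
[[2, 0, -1, 0, 0, 0, -1], [0, 2, 0, -1, -1, -1, 0], [-1, 0, 2, 0, 0, 0, 0], [0, -1, 0, 2, 0, 0, -1], [0, -1, 0, 0, 2, 0, 0], [0, -1, 0, 0, 0, 2, 0], [-1, 0, 0, -1, 0, 0, 2]].
All simple roots have the same length, so the diagram is simply laced. The associated Dynkin diagram is a chain of 5 nodes with a fork of two nodes at one end (D_7), so the type is D_7 (the algebra so(14)).

D_7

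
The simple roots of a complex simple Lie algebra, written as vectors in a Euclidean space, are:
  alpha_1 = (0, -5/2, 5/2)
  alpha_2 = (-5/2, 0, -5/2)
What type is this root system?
Compute the Cartan integers a_ij = 2(alpha_i, alpha_j)/(alpha_j, alpha_j); the resulting 2x2 Cartan matrix is
[[2, -1], [-1, 2]].
All simple roots have the same length, so the diagram is simply laced. The associated Dynkin diagram is a chain of 2 nodes with single edges (A_2), so the type is A_2 (the algebra sl(3)).

A_2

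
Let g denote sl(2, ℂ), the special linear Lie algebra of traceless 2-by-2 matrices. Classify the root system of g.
This is sl(2), which has dimension 2^2 - 1 = 3 and rank 2 - 1 = 1 (a Cartan subalgebra is the diagonal traceless matrices). In the classification of classical Lie algebras, the special linear algebra sl(n+1) has type A_n; here n = 1, so the Dynkin diagram is a chain of 1 nodes with single edges (A_1). Hence the type is A_1.

A_1 (sl(2))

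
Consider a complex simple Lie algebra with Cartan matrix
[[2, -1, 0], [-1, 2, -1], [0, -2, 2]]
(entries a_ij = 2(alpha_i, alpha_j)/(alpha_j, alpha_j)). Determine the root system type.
The matrix has rank 3 with 2's on the diagonal. Reading the off-diagonal entries as Dynkin edges (a single edge where a_ij = a_ji = -1; a double or triple edge where a_ij * a_ji = 2 or 3), the diagram is a chain of 3 nodes with a double edge at one end; the terminal node there is the unique long simple root (C_3). One simple-root ordering that puts it in standard form is (alpha_1, alpha_2, alpha_3). So the algebra is type C_3, i.e. sp(6).

C_3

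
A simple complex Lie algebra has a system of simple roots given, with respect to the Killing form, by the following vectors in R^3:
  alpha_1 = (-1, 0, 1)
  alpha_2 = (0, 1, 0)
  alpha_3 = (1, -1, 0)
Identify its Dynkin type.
Compute the Cartan integers a_ij = 2(alpha_i, alpha_j)/(alpha_j, alpha_j); the resulting 3x3 Cartan matrix is
[[2, 0, -1], [0, 2, -1], [-1, -2, 2]].
The roots have two lengths (squared-length ratio 2:1); the short ones are alpha_{2}. The associated Dynkin diagram is a chain of 3 nodes with a double edge at one end; the terminal node there is the unique short simple root (B_3), so the type is B_3 (the algebra so(7)).

B_3 (so(7))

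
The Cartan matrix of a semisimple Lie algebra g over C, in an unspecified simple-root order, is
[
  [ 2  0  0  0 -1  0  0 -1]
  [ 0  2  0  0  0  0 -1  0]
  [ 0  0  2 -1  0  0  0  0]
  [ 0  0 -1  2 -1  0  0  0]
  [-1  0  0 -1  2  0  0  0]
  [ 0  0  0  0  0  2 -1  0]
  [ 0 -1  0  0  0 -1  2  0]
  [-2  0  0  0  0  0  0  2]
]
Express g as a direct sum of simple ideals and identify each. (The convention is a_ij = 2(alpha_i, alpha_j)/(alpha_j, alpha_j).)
The diagram associated to this matrix has two connected components: the simple roots {alpha_2, alpha_6, alpha_7} form a chain of 3 nodes with single edges (A_3), and {alpha_1, alpha_3, alpha_4, alpha_5, alpha_8} form a chain of 5 nodes with a double edge at one end; the terminal node there is the unique long simple root (C_5). A semisimple Lie algebra decomposes uniquely as the direct sum of simple ideals, one per connected component of its Dynkin diagram, so g ≅ A_3 ⊕ C_5 (dimension 15 + 55 = 70).

type A_3 ⊕ type C_5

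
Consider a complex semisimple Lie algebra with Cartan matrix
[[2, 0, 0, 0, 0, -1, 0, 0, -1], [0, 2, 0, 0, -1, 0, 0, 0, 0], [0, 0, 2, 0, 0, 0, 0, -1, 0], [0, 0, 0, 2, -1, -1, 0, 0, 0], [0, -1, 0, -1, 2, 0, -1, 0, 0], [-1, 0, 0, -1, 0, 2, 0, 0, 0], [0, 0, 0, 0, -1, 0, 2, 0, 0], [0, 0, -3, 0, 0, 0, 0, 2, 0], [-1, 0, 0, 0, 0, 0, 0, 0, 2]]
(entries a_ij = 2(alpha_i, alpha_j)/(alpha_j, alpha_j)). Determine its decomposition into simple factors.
D_7 ⊕ G_2

The diagram associated to this matrix has two connected components: the simple roots {alpha_1, alpha_2, alpha_4, alpha_5, alpha_6, alpha_7, alpha_9} form a chain of 5 nodes with a fork of two nodes at one end (D_7), and {alpha_3, alpha_8} form two nodes joined by a triple edge (G_2). A semisimple Lie algebra decomposes uniquely as the direct sum of simple ideals, one per connected component of its Dynkin diagram, so g ≅ D_7 ⊕ G_2 (dimension 91 + 14 = 105).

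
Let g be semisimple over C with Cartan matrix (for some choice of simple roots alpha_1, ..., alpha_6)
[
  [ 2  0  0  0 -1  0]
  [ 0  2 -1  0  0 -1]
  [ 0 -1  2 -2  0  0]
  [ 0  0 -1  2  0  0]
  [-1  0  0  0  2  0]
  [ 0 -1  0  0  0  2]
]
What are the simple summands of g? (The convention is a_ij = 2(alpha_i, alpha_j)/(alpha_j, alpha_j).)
type A_2 ⊕ type B_4

The diagram associated to this matrix has two connected components: the simple roots {alpha_1, alpha_5} form a chain of 2 nodes with single edges (A_2), and {alpha_2, alpha_3, alpha_4, alpha_6} form a chain of 4 nodes with a double edge at one end; the terminal node there is the unique short simple root (B_4). A semisimple Lie algebra decomposes uniquely as the direct sum of simple ideals, one per connected component of its Dynkin diagram, so g ≅ A_2 ⊕ B_4 (dimension 8 + 36 = 44).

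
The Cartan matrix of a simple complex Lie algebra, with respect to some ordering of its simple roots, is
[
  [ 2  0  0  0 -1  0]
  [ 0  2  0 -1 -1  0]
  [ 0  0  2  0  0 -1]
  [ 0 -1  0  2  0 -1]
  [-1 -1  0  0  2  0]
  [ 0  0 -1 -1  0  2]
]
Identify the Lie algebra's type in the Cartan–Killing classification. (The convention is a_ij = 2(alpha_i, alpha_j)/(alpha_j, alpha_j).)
A_6

The matrix has rank 6 with 2's on the diagonal. Reading the off-diagonal entries as Dynkin edges (a single edge where a_ij = a_ji = -1; a double or triple edge where a_ij * a_ji = 2 or 3), the diagram is a chain of 6 nodes with single edges (A_6). One simple-root ordering that puts it in standard form is (alpha_3, alpha_6, alpha_4, alpha_2, alpha_5, alpha_1). So the algebra is type A_6, i.e. sl(7).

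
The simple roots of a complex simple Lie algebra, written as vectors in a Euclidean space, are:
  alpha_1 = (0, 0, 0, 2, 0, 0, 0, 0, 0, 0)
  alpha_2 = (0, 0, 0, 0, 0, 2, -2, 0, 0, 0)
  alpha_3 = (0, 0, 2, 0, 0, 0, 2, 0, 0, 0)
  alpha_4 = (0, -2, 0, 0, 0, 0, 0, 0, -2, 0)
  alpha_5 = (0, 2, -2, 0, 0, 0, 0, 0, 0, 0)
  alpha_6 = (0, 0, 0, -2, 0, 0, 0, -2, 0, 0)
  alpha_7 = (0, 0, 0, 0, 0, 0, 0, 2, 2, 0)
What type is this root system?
B_7 (so(15))

Compute the Cartan integers a_ij = 2(alpha_i, alpha_j)/(alpha_j, alpha_j); the resulting 7x7 Cartan matrix is
[[2, 0, 0, 0, 0, -1, 0], [0, 2, -1, 0, 0, 0, 0], [0, -1, 2, 0, -1, 0, 0], [0, 0, 0, 2, -1, 0, -1], [0, 0, -1, -1, 2, 0, 0], [-2, 0, 0, 0, 0, 2, -1], [0, 0, 0, -1, 0, -1, 2]].
The roots have two lengths (squared-length ratio 2:1); the short ones are alpha_{1}. The associated Dynkin diagram is a chain of 7 nodes with a double edge at one end; the terminal node there is the unique short simple root (B_7), so the type is B_7 (the algebra so(15)).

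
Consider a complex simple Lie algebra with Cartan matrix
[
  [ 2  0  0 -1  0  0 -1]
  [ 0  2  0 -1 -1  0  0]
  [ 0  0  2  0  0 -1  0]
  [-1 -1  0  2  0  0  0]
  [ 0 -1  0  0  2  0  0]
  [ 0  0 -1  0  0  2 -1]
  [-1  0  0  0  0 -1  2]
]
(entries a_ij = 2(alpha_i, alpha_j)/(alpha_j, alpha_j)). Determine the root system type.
The matrix has rank 7 with 2's on the diagonal. Reading the off-diagonal entries as Dynkin edges (a single edge where a_ij = a_ji = -1; a double or triple edge where a_ij * a_ji = 2 or 3), the diagram is a chain of 7 nodes with single edges (A_7). One simple-root ordering that puts it in standard form is (alpha_5, alpha_2, alpha_4, alpha_1, alpha_7, alpha_6, alpha_3). So the algebra is type A_7, i.e. sl(8).

A_7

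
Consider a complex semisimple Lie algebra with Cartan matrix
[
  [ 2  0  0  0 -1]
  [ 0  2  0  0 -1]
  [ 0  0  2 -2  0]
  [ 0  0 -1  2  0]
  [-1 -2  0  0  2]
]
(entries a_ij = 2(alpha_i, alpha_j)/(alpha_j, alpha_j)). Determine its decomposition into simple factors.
The diagram associated to this matrix has two connected components: the simple roots {alpha_3, alpha_4} form a chain of 2 nodes with a double edge at one end; the terminal node there is the unique short simple root (B_2), and {alpha_1, alpha_2, alpha_5} form a chain of 3 nodes with a double edge at one end; the terminal node there is the unique short simple root (B_3). A semisimple Lie algebra decomposes uniquely as the direct sum of simple ideals, one per connected component of its Dynkin diagram, so g ≅ B_2 ⊕ B_3 (dimension 10 + 21 = 31).

B_2 + B_3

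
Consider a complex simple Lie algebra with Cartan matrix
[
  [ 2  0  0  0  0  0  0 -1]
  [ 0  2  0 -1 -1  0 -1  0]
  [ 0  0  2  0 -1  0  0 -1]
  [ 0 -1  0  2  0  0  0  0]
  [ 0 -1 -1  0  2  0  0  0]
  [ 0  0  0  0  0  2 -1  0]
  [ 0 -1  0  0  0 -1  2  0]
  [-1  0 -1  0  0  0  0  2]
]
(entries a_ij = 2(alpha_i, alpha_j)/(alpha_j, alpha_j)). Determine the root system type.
E8

The matrix has rank 8 with 2's on the diagonal. Reading the off-diagonal entries as Dynkin edges (a single edge where a_ij = a_ji = -1; a double or triple edge where a_ij * a_ji = 2 or 3), the diagram is a chain of 7 nodes with one extra node attached to the third node from one end (E_8). One simple-root ordering that puts it in standard form is (alpha_6, alpha_4, alpha_7, alpha_2, alpha_5, alpha_3, alpha_8, alpha_1). So the algebra is type E_8.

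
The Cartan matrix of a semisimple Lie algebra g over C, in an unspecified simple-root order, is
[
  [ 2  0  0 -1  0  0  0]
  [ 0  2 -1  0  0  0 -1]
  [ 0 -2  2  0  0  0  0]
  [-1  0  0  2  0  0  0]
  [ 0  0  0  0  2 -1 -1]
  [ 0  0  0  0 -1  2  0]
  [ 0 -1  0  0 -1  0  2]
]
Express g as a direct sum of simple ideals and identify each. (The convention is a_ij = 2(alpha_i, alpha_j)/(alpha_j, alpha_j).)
A_2 (sl(3)) + C_5 (sp(10))

The diagram associated to this matrix has two connected components: the simple roots {alpha_1, alpha_4} form a chain of 2 nodes with single edges (A_2), and {alpha_2, alpha_3, alpha_5, alpha_6, alpha_7} form a chain of 5 nodes with a double edge at one end; the terminal node there is the unique long simple root (C_5). A semisimple Lie algebra decomposes uniquely as the direct sum of simple ideals, one per connected component of its Dynkin diagram, so g ≅ A_2 ⊕ C_5 (dimension 8 + 55 = 63).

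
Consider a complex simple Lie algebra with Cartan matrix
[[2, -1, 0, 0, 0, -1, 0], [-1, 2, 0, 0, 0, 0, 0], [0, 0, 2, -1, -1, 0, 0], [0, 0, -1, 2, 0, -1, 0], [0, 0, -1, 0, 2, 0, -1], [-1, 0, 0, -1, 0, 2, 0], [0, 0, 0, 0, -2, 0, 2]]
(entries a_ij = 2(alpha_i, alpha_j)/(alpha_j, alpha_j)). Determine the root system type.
C_7

The matrix has rank 7 with 2's on the diagonal. Reading the off-diagonal entries as Dynkin edges (a single edge where a_ij = a_ji = -1; a double or triple edge where a_ij * a_ji = 2 or 3), the diagram is a chain of 7 nodes with a double edge at one end; the terminal node there is the unique long simple root (C_7). One simple-root ordering that puts it in standard form is (alpha_2, alpha_1, alpha_6, alpha_4, alpha_3, alpha_5, alpha_7). So the algebra is type C_7, i.e. sp(14).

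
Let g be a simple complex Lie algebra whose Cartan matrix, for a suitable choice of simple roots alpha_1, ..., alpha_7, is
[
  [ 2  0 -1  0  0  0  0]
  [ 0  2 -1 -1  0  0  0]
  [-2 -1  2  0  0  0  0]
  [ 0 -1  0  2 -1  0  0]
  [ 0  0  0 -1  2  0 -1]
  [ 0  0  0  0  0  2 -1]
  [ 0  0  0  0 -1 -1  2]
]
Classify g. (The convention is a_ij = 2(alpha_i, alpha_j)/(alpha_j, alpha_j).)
type B_7

The matrix has rank 7 with 2's on the diagonal. Reading the off-diagonal entries as Dynkin edges (a single edge where a_ij = a_ji = -1; a double or triple edge where a_ij * a_ji = 2 or 3), the diagram is a chain of 7 nodes with a double edge at one end; the terminal node there is the unique short simple root (B_7). One simple-root ordering that puts it in standard form is (alpha_6, alpha_7, alpha_5, alpha_4, alpha_2, alpha_3, alpha_1). So the algebra is type B_7, i.e. so(15).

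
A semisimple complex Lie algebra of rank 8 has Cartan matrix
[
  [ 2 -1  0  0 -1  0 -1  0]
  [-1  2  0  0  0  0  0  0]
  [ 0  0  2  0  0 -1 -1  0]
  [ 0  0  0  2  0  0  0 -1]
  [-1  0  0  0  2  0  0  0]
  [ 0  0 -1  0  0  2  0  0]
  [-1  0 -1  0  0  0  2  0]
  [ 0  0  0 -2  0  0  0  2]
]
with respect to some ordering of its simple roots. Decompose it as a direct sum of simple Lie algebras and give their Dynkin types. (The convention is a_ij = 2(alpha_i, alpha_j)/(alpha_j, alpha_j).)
The diagram associated to this matrix has two connected components: the simple roots {alpha_4, alpha_8} form a chain of 2 nodes with a double edge at one end; the terminal node there is the unique short simple root (B_2), and {alpha_1, alpha_2, alpha_3, alpha_5, alpha_6, alpha_7} form a chain of 4 nodes with a fork of two nodes at one end (D_6). A semisimple Lie algebra decomposes uniquely as the direct sum of simple ideals, one per connected component of its Dynkin diagram, so g ≅ B_2 ⊕ D_6 (dimension 10 + 66 = 76).

B_2 ⊕ D_6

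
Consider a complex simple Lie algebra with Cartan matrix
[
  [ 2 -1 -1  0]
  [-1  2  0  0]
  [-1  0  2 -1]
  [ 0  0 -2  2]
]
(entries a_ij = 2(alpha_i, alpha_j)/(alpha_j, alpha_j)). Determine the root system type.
C4

The matrix has rank 4 with 2's on the diagonal. Reading the off-diagonal entries as Dynkin edges (a single edge where a_ij = a_ji = -1; a double or triple edge where a_ij * a_ji = 2 or 3), the diagram is a chain of 4 nodes with a double edge at one end; the terminal node there is the unique long simple root (C_4). One simple-root ordering that puts it in standard form is (alpha_2, alpha_1, alpha_3, alpha_4). So the algebra is type C_4, i.e. sp(8).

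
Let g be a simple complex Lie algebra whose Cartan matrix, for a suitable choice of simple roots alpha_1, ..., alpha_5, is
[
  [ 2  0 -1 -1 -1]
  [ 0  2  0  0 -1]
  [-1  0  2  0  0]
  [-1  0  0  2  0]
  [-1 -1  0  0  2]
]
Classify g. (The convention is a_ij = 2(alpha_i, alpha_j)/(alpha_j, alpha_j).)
The matrix has rank 5 with 2's on the diagonal. Reading the off-diagonal entries as Dynkin edges (a single edge where a_ij = a_ji = -1; a double or triple edge where a_ij * a_ji = 2 or 3), the diagram is a chain of 3 nodes with a fork of two nodes at one end (D_5). One simple-root ordering that puts it in standard form is (alpha_2, alpha_5, alpha_1, alpha_3, alpha_4). So the algebra is type D_5, i.e. so(10).

D_5 (so(10))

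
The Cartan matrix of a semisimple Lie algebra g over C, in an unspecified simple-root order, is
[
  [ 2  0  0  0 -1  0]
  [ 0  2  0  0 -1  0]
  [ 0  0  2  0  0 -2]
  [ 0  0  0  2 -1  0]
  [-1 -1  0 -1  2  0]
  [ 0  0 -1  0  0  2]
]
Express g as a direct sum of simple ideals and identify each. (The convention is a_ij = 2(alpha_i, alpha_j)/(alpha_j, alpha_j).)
The diagram associated to this matrix has two connected components: the simple roots {alpha_3, alpha_6} form a chain of 2 nodes with a double edge at one end; the terminal node there is the unique short simple root (B_2), and {alpha_1, alpha_2, alpha_4, alpha_5} form a chain of 2 nodes with a fork of two nodes at one end (D_4). A semisimple Lie algebra decomposes uniquely as the direct sum of simple ideals, one per connected component of its Dynkin diagram, so g ≅ B_2 ⊕ D_4 (dimension 10 + 28 = 38).

type B_2 ⊕ type D_4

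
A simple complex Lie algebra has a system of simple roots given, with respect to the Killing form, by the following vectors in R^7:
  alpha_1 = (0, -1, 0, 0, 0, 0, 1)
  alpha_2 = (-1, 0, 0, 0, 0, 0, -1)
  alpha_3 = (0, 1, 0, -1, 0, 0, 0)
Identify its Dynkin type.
A3

Compute the Cartan integers a_ij = 2(alpha_i, alpha_j)/(alpha_j, alpha_j); the resulting 3x3 Cartan matrix is
[[2, -1, -1], [-1, 2, 0], [-1, 0, 2]].
All simple roots have the same length, so the diagram is simply laced. The associated Dynkin diagram is a chain of 3 nodes with single edges (A_3), so the type is A_3 (the algebra sl(4)).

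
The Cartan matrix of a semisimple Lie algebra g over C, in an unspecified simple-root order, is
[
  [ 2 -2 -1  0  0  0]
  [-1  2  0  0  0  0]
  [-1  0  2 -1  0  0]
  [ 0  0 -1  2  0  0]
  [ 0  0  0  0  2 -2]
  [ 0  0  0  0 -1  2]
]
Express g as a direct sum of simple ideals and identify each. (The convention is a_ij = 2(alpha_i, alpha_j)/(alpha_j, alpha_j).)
type B_2 ⊕ type B_4

The diagram associated to this matrix has two connected components: the simple roots {alpha_5, alpha_6} form a chain of 2 nodes with a double edge at one end; the terminal node there is the unique short simple root (B_2), and {alpha_1, alpha_2, alpha_3, alpha_4} form a chain of 4 nodes with a double edge at one end; the terminal node there is the unique short simple root (B_4). A semisimple Lie algebra decomposes uniquely as the direct sum of simple ideals, one per connected component of its Dynkin diagram, so g ≅ B_2 ⊕ B_4 (dimension 10 + 36 = 46).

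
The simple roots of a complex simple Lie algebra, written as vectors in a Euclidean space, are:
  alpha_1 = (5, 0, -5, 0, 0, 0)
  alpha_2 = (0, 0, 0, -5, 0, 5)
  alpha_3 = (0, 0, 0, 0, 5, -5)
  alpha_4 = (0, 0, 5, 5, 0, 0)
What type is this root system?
Compute the Cartan integers a_ij = 2(alpha_i, alpha_j)/(alpha_j, alpha_j); the resulting 4x4 Cartan matrix is
[[2, 0, 0, -1], [0, 2, -1, -1], [0, -1, 2, 0], [-1, -1, 0, 2]].
All simple roots have the same length, so the diagram is simply laced. The associated Dynkin diagram is a chain of 4 nodes with single edges (A_4), so the type is A_4 (the algebra sl(5)).

A4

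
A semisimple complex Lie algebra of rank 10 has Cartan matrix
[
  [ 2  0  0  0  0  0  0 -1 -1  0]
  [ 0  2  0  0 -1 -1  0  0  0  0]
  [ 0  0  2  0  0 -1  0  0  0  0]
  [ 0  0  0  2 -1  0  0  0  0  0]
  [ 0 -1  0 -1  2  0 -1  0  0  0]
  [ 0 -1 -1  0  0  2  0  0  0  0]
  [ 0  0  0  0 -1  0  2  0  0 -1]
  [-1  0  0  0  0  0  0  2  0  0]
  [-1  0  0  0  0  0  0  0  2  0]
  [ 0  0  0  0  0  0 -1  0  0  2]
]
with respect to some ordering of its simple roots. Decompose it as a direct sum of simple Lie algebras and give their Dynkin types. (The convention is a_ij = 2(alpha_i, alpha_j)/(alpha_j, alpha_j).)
A3 ⊕ E7

The diagram associated to this matrix has two connected components: the simple roots {alpha_1, alpha_8, alpha_9} form a chain of 3 nodes with single edges (A_3), and {alpha_2, alpha_3, alpha_4, alpha_5, alpha_6, alpha_7, alpha_10} form a chain of 6 nodes with one extra node attached to the third node from one end (E_7). A semisimple Lie algebra decomposes uniquely as the direct sum of simple ideals, one per connected component of its Dynkin diagram, so g ≅ A_3 ⊕ E_7 (dimension 15 + 133 = 148).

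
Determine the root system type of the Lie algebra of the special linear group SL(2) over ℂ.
This is sl(2), which has dimension 2^2 - 1 = 3 and rank 2 - 1 = 1 (a Cartan subalgebra is the diagonal traceless matrices). In the classification of classical Lie algebras, the special linear algebra sl(n+1) has type A_n; here n = 1, so the Dynkin diagram is a chain of 1 nodes with single edges (A_1). Hence the type is A_1.

A_1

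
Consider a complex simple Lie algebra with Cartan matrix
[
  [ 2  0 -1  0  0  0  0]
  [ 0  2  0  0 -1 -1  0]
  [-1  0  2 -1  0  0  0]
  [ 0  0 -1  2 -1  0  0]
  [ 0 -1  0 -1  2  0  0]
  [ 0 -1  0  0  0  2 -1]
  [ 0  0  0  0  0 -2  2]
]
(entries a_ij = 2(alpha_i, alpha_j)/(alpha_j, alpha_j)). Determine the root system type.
C_7

The matrix has rank 7 with 2's on the diagonal. Reading the off-diagonal entries as Dynkin edges (a single edge where a_ij = a_ji = -1; a double or triple edge where a_ij * a_ji = 2 or 3), the diagram is a chain of 7 nodes with a double edge at one end; the terminal node there is the unique long simple root (C_7). One simple-root ordering that puts it in standard form is (alpha_1, alpha_3, alpha_4, alpha_5, alpha_2, alpha_6, alpha_7). So the algebra is type C_7, i.e. sp(14).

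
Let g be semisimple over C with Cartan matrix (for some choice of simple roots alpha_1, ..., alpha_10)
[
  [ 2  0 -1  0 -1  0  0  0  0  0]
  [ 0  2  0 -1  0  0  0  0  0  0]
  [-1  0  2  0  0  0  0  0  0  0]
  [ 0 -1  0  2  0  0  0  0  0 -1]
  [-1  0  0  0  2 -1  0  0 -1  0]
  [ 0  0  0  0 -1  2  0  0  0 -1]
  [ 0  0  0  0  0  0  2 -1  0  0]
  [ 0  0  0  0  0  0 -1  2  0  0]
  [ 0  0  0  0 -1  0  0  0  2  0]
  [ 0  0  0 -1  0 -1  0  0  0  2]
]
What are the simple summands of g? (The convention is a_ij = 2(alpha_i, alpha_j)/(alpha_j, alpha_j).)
A_2 (sl(3)) + E_8

The diagram associated to this matrix has two connected components: the simple roots {alpha_7, alpha_8} form a chain of 2 nodes with single edges (A_2), and {alpha_1, alpha_2, alpha_3, alpha_4, alpha_5, alpha_6, alpha_9, alpha_10} form a chain of 7 nodes with one extra node attached to the third node from one end (E_8). A semisimple Lie algebra decomposes uniquely as the direct sum of simple ideals, one per connected component of its Dynkin diagram, so g ≅ A_2 ⊕ E_8 (dimension 8 + 248 = 256).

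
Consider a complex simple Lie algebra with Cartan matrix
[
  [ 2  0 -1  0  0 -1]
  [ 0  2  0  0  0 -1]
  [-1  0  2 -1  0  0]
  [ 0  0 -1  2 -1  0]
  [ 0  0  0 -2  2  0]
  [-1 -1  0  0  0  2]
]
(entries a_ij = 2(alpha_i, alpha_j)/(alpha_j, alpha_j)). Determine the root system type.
The matrix has rank 6 with 2's on the diagonal. Reading the off-diagonal entries as Dynkin edges (a single edge where a_ij = a_ji = -1; a double or triple edge where a_ij * a_ji = 2 or 3), the diagram is a chain of 6 nodes with a double edge at one end; the terminal node there is the unique long simple root (C_6). One simple-root ordering that puts it in standard form is (alpha_2, alpha_6, alpha_1, alpha_3, alpha_4, alpha_5). So the algebra is type C_6, i.e. sp(12).

C_6 (sp(12))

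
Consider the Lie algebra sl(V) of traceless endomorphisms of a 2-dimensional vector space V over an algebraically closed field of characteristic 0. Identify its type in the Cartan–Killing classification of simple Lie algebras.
A_1 (sl(2))

This is sl(2), which has dimension 2^2 - 1 = 3 and rank 2 - 1 = 1 (a Cartan subalgebra is the diagonal traceless matrices). In the classification of classical Lie algebras, the special linear algebra sl(n+1) has type A_n; here n = 1, so the Dynkin diagram is a chain of 1 nodes with single edges (A_1). Hence the type is A_1.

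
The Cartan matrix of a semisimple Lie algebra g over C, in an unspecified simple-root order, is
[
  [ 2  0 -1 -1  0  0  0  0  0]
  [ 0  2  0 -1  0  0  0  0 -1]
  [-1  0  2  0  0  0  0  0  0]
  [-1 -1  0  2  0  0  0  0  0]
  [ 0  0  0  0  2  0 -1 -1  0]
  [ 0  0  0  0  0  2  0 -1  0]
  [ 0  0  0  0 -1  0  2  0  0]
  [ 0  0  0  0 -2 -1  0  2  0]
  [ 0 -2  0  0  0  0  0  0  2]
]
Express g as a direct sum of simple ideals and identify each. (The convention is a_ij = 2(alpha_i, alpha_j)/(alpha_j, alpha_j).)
The diagram associated to this matrix has two connected components: the simple roots {alpha_1, alpha_2, alpha_3, alpha_4, alpha_9} form a chain of 5 nodes with a double edge at one end; the terminal node there is the unique long simple root (C_5), and {alpha_5, alpha_6, alpha_7, alpha_8} form a chain of 4 nodes with a double edge between the middle two (F_4). A semisimple Lie algebra decomposes uniquely as the direct sum of simple ideals, one per connected component of its Dynkin diagram, so g ≅ C_5 ⊕ F_4 (dimension 55 + 52 = 107).

C5 ⊕ F4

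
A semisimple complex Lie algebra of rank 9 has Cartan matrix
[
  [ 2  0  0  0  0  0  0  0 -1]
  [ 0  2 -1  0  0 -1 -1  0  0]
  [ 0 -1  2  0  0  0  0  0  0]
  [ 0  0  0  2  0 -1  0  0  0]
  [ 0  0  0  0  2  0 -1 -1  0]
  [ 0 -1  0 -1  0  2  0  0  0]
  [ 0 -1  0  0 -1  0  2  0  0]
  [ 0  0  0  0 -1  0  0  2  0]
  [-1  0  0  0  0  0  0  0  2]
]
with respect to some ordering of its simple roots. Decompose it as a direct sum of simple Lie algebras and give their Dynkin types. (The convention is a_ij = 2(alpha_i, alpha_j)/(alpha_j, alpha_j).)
A_2 ⊕ E_7

The diagram associated to this matrix has two connected components: the simple roots {alpha_1, alpha_9} form a chain of 2 nodes with single edges (A_2), and {alpha_2, alpha_3, alpha_4, alpha_5, alpha_6, alpha_7, alpha_8} form a chain of 6 nodes with one extra node attached to the third node from one end (E_7). A semisimple Lie algebra decomposes uniquely as the direct sum of simple ideals, one per connected component of its Dynkin diagram, so g ≅ A_2 ⊕ E_7 (dimension 8 + 133 = 141).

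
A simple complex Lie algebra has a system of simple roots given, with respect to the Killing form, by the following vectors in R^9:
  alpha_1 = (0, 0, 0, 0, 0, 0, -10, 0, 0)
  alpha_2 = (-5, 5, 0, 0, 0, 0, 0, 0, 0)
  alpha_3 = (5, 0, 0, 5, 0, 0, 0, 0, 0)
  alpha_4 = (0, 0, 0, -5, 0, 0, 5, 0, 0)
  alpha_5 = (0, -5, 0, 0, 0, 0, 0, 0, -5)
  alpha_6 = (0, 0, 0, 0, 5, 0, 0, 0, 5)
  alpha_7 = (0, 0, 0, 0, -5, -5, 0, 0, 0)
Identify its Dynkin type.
type C_7

Compute the Cartan integers a_ij = 2(alpha_i, alpha_j)/(alpha_j, alpha_j); the resulting 7x7 Cartan matrix is
[[2, 0, 0, -2, 0, 0, 0], [0, 2, -1, 0, -1, 0, 0], [0, -1, 2, -1, 0, 0, 0], [-1, 0, -1, 2, 0, 0, 0], [0, -1, 0, 0, 2, -1, 0], [0, 0, 0, 0, -1, 2, -1], [0, 0, 0, 0, 0, -1, 2]].
The roots have two lengths (squared-length ratio 2:1); the short ones are alpha_{2,3,4,5,6,7}. The associated Dynkin diagram is a chain of 7 nodes with a double edge at one end; the terminal node there is the unique long simple root (C_7), so the type is C_7 (the algebra sp(14)).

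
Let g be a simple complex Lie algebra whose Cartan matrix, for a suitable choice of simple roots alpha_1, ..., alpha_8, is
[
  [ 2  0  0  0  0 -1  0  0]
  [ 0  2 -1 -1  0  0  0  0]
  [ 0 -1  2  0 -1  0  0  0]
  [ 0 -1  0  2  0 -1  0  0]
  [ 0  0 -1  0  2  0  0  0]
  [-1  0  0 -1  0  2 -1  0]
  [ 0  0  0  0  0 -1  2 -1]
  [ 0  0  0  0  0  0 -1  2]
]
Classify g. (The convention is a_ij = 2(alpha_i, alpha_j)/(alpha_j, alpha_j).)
E_8

The matrix has rank 8 with 2's on the diagonal. Reading the off-diagonal entries as Dynkin edges (a single edge where a_ij = a_ji = -1; a double or triple edge where a_ij * a_ji = 2 or 3), the diagram is a chain of 7 nodes with one extra node attached to the third node from one end (E_8). One simple-root ordering that puts it in standard form is (alpha_8, alpha_1, alpha_7, alpha_6, alpha_4, alpha_2, alpha_3, alpha_5). So the algebra is type E_8.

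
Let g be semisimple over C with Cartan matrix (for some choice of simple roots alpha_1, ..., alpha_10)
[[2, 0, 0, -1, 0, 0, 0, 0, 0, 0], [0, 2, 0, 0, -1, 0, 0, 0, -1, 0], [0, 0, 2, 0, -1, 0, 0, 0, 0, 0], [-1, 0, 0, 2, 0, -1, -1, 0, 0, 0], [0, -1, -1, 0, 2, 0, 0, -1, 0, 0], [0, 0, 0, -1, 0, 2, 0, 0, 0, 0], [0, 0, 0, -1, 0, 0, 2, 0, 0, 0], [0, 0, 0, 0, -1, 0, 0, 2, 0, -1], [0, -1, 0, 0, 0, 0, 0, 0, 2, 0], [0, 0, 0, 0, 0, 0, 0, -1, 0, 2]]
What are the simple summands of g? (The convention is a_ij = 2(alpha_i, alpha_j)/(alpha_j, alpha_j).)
D_4 + E_6

The diagram associated to this matrix has two connected components: the simple roots {alpha_1, alpha_4, alpha_6, alpha_7} form a chain of 2 nodes with a fork of two nodes at one end (D_4), and {alpha_2, alpha_3, alpha_5, alpha_8, alpha_9, alpha_10} form a chain of 5 nodes with one extra node attached to the third node from one end (E_6). A semisimple Lie algebra decomposes uniquely as the direct sum of simple ideals, one per connected component of its Dynkin diagram, so g ≅ D_4 ⊕ E_6 (dimension 28 + 78 = 106).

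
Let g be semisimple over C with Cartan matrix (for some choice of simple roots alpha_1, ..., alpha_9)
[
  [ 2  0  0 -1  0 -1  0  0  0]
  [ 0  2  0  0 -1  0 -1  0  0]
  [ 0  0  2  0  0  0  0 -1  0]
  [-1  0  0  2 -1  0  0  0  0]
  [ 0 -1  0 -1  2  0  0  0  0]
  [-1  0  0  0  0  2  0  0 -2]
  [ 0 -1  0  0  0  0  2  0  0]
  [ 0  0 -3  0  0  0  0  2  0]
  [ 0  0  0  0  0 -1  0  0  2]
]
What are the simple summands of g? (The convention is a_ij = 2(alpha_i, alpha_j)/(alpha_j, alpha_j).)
The diagram associated to this matrix has two connected components: the simple roots {alpha_1, alpha_2, alpha_4, alpha_5, alpha_6, alpha_7, alpha_9} form a chain of 7 nodes with a double edge at one end; the terminal node there is the unique short simple root (B_7), and {alpha_3, alpha_8} form two nodes joined by a triple edge (G_2). A semisimple Lie algebra decomposes uniquely as the direct sum of simple ideals, one per connected component of its Dynkin diagram, so g ≅ B_7 ⊕ G_2 (dimension 105 + 14 = 119).

B_7 ⊕ G_2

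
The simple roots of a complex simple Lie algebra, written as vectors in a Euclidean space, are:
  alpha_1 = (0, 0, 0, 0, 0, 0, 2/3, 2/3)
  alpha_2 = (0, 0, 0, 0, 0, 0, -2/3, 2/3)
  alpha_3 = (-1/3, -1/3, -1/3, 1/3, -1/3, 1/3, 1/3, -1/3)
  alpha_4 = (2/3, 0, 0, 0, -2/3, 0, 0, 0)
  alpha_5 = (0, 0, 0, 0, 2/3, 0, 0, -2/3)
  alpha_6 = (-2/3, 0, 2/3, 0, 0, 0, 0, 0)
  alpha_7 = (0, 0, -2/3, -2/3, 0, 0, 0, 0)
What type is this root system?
type E_7

Compute the Cartan integers a_ij = 2(alpha_i, alpha_j)/(alpha_j, alpha_j); the resulting 7x7 Cartan matrix is
[[2, 0, 0, 0, -1, 0, 0], [0, 2, -1, 0, -1, 0, 0], [0, -1, 2, 0, 0, 0, 0], [0, 0, 0, 2, -1, -1, 0], [-1, -1, 0, -1, 2, 0, 0], [0, 0, 0, -1, 0, 2, -1], [0, 0, 0, 0, 0, -1, 2]].
All simple roots have the same length, so the diagram is simply laced. The associated Dynkin diagram is a chain of 6 nodes with one extra node attached to the third node from one end (E_7), so the type is E_7.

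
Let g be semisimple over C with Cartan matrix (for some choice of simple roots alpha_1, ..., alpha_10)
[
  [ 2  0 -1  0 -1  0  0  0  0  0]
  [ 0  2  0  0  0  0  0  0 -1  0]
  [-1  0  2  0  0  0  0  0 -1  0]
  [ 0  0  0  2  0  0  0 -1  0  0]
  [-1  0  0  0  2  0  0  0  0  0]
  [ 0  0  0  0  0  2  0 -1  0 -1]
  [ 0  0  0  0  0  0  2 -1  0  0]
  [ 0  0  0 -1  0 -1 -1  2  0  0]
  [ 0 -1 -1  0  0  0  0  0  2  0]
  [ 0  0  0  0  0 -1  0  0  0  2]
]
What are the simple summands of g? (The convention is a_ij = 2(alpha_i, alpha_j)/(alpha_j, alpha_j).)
type A_5 + type D_5

The diagram associated to this matrix has two connected components: the simple roots {alpha_1, alpha_2, alpha_3, alpha_5, alpha_9} form a chain of 5 nodes with single edges (A_5), and {alpha_4, alpha_6, alpha_7, alpha_8, alpha_10} form a chain of 3 nodes with a fork of two nodes at one end (D_5). A semisimple Lie algebra decomposes uniquely as the direct sum of simple ideals, one per connected component of its Dynkin diagram, so g ≅ A_5 ⊕ D_5 (dimension 35 + 45 = 80).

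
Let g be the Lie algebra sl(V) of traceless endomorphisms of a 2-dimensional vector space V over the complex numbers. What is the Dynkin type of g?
This is sl(2), which has dimension 2^2 - 1 = 3 and rank 2 - 1 = 1 (a Cartan subalgebra is the diagonal traceless matrices). In the classification of classical Lie algebras, the special linear algebra sl(n+1) has type A_n; here n = 1, so the Dynkin diagram is a chain of 1 nodes with single edges (A_1). Hence the type is A_1.

A_1 (sl(2))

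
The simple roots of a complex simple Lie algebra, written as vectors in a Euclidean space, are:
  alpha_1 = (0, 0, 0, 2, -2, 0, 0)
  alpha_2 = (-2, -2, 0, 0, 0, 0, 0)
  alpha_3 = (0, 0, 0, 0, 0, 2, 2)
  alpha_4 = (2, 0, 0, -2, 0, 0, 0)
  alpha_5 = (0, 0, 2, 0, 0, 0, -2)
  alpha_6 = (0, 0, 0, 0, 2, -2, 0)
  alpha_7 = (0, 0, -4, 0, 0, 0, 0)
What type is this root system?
Compute the Cartan integers a_ij = 2(alpha_i, alpha_j)/(alpha_j, alpha_j); the resulting 7x7 Cartan matrix is
[[2, 0, 0, -1, 0, -1, 0], [0, 2, 0, -1, 0, 0, 0], [0, 0, 2, 0, -1, -1, 0], [-1, -1, 0, 2, 0, 0, 0], [0, 0, -1, 0, 2, 0, -1], [-1, 0, -1, 0, 0, 2, 0], [0, 0, 0, 0, -2, 0, 2]].
The roots have two lengths (squared-length ratio 2:1); the short ones are alpha_{1,2,3,4,5,6}. The associated Dynkin diagram is a chain of 7 nodes with a double edge at one end; the terminal node there is the unique long simple root (C_7), so the type is C_7 (the algebra sp(14)).

C_7 (sp(14))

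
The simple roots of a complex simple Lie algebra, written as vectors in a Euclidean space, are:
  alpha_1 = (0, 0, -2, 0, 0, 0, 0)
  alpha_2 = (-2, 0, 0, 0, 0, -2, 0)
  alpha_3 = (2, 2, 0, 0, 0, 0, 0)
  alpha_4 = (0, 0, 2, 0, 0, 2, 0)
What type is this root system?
B4

Compute the Cartan integers a_ij = 2(alpha_i, alpha_j)/(alpha_j, alpha_j); the resulting 4x4 Cartan matrix is
[[2, 0, 0, -1], [0, 2, -1, -1], [0, -1, 2, 0], [-2, -1, 0, 2]].
The roots have two lengths (squared-length ratio 2:1); the short ones are alpha_{1}. The associated Dynkin diagram is a chain of 4 nodes with a double edge at one end; the terminal node there is the unique short simple root (B_4), so the type is B_4 (the algebra so(9)).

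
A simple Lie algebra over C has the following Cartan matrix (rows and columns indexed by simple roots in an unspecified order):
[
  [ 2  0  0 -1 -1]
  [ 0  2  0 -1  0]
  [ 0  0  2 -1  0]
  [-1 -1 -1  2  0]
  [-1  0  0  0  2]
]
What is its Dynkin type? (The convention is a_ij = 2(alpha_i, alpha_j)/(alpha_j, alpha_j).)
The matrix has rank 5 with 2's on the diagonal. Reading the off-diagonal entries as Dynkin edges (a single edge where a_ij = a_ji = -1; a double or triple edge where a_ij * a_ji = 2 or 3), the diagram is a chain of 3 nodes with a fork of two nodes at one end (D_5). One simple-root ordering that puts it in standard form is (alpha_5, alpha_1, alpha_4, alpha_2, alpha_3). So the algebra is type D_5, i.e. so(10).

D_5 (so(10))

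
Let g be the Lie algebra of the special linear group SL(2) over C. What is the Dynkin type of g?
This is sl(2), which has dimension 2^2 - 1 = 3 and rank 2 - 1 = 1 (a Cartan subalgebra is the diagonal traceless matrices). In the classification of classical Lie algebras, the special linear algebra sl(n+1) has type A_n; here n = 1, so the Dynkin diagram is a chain of 1 nodes with single edges (A_1). Hence the type is A_1.

A1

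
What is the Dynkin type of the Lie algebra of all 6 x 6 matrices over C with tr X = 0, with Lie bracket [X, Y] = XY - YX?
This is sl(6), which has dimension 6^2 - 1 = 35 and rank 6 - 1 = 5 (a Cartan subalgebra is the diagonal traceless matrices). In the classification of classical Lie algebras, the special linear algebra sl(n+1) has type A_n; here n = 5, so the Dynkin diagram is a chain of 5 nodes with single edges (A_5). Hence the type is A_5.

A5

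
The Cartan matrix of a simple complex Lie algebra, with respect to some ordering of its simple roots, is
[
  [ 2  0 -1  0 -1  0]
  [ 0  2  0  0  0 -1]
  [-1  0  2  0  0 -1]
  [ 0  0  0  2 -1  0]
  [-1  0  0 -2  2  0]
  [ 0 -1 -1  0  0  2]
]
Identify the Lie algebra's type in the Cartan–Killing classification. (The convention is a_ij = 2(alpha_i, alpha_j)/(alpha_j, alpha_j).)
The matrix has rank 6 with 2's on the diagonal. Reading the off-diagonal entries as Dynkin edges (a single edge where a_ij = a_ji = -1; a double or triple edge where a_ij * a_ji = 2 or 3), the diagram is a chain of 6 nodes with a double edge at one end; the terminal node there is the unique short simple root (B_6). One simple-root ordering that puts it in standard form is (alpha_2, alpha_6, alpha_3, alpha_1, alpha_5, alpha_4). So the algebra is type B_6, i.e. so(13).

B6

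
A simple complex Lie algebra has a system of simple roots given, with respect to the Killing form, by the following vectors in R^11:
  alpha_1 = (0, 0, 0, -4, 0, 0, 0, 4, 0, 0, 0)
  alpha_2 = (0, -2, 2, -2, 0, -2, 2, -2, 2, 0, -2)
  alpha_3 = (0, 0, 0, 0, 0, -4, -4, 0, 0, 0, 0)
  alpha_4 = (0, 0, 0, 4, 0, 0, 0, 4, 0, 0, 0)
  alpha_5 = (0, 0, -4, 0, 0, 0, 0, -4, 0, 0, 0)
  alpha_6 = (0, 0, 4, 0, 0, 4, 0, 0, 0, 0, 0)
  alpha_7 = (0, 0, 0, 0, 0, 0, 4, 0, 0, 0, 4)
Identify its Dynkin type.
Compute the Cartan integers a_ij = 2(alpha_i, alpha_j)/(alpha_j, alpha_j); the resulting 7x7 Cartan matrix is
[[2, 0, 0, 0, -1, 0, 0], [0, 2, 0, -1, 0, 0, 0], [0, 0, 2, 0, 0, -1, -1], [0, -1, 0, 2, -1, 0, 0], [-1, 0, 0, -1, 2, -1, 0], [0, 0, -1, 0, -1, 2, 0], [0, 0, -1, 0, 0, 0, 2]].
All simple roots have the same length, so the diagram is simply laced. The associated Dynkin diagram is a chain of 6 nodes with one extra node attached to the third node from one end (E_7), so the type is E_7.

E_7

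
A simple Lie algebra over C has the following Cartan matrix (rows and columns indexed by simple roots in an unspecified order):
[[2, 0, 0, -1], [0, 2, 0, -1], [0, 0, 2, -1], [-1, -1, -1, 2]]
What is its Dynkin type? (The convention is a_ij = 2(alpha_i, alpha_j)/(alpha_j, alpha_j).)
D_4

The matrix has rank 4 with 2's on the diagonal. Reading the off-diagonal entries as Dynkin edges (a single edge where a_ij = a_ji = -1; a double or triple edge where a_ij * a_ji = 2 or 3), the diagram is a chain of 2 nodes with a fork of two nodes at one end (D_4). One simple-root ordering that puts it in standard form is (alpha_2, alpha_4, alpha_1, alpha_3). So the algebra is type D_4, i.e. so(8).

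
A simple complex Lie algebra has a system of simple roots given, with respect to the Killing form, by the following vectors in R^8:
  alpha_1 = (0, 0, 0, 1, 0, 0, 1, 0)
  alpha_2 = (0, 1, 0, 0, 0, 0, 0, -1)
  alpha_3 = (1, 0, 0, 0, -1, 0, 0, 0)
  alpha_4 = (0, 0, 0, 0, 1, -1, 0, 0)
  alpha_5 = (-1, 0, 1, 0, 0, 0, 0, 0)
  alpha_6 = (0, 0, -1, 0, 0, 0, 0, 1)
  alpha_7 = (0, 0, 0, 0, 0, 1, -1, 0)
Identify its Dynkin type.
Compute the Cartan integers a_ij = 2(alpha_i, alpha_j)/(alpha_j, alpha_j); the resulting 7x7 Cartan matrix is
[[2, 0, 0, 0, 0, 0, -1], [0, 2, 0, 0, 0, -1, 0], [0, 0, 2, -1, -1, 0, 0], [0, 0, -1, 2, 0, 0, -1], [0, 0, -1, 0, 2, -1, 0], [0, -1, 0, 0, -1, 2, 0], [-1, 0, 0, -1, 0, 0, 2]].
All simple roots have the same length, so the diagram is simply laced. The associated Dynkin diagram is a chain of 7 nodes with single edges (A_7), so the type is A_7 (the algebra sl(8)).

A_7 (sl(8))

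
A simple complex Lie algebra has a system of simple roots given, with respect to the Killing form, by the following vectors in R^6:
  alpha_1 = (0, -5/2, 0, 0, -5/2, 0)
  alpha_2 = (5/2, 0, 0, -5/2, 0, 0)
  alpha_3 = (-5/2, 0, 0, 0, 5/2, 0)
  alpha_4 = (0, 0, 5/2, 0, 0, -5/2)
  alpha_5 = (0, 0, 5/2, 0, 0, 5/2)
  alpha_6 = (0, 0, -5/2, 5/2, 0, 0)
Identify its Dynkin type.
Compute the Cartan integers a_ij = 2(alpha_i, alpha_j)/(alpha_j, alpha_j); the resulting 6x6 Cartan matrix is
[[2, 0, -1, 0, 0, 0], [0, 2, -1, 0, 0, -1], [-1, -1, 2, 0, 0, 0], [0, 0, 0, 2, 0, -1], [0, 0, 0, 0, 2, -1], [0, -1, 0, -1, -1, 2]].
All simple roots have the same length, so the diagram is simply laced. The associated Dynkin diagram is a chain of 4 nodes with a fork of two nodes at one end (D_6), so the type is D_6 (the algebra so(12)).

type D_6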